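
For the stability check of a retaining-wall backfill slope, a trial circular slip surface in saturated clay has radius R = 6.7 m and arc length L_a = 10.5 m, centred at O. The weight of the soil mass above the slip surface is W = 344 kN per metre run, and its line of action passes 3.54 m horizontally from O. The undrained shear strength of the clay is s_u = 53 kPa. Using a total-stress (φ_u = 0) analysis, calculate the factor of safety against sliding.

FS = 3.06

Taking moments about the centre O, the resisting moment is provided by the undrained shear strength acting along the arc:
M_R = s_u·L_a·R = 53·10.50·6.7 = 3728.6 kN·m/m
M_D = W·d = 344·3.54 = 1217.8 kN·m/m
FS = M_R / M_D = 3728.6 / 1217.8 = 3.062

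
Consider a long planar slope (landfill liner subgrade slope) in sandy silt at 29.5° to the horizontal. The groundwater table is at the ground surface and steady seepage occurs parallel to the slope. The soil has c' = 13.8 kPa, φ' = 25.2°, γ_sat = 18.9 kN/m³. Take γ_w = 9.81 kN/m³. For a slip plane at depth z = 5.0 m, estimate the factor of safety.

FS = 0.74

With seepage parallel to the slope and the water table at the surface, the effective normal stress on the slip plane uses the buoyant unit weight γ' = γ_sat − γ_w while the driving shear stress uses γ_sat:
FS = [c' + γ' z cos²β tanφ'] / [γ_sat z sinβ cosβ]
γ' = 18.9 − 9.81 = 9.09 kN/m³
Numerator = 13.8 + 9.09·5.0·cos²29.5°·tan25.2° = 13.8 + 9.09·5.0·0.7575·0.4706 = 30.001 kPa
Denominator = 18.9·5.0·sin29.5°·cos29.5° = 18.9·5.0·0.4924·0.8704 = 40.501 kPa
FS = 30.001 / 40.501 = 0.741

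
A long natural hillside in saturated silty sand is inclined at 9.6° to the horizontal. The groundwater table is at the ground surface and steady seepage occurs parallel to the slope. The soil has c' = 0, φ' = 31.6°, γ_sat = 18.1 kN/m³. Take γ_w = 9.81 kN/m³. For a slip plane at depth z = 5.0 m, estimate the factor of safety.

With seepage parallel to the slope and the water table at the surface, the effective normal stress on the slip plane uses the buoyant unit weight γ' = γ_sat − γ_w while the driving shear stress uses γ_sat:
FS = [c' + γ' z cos²β tanφ'] / [γ_sat z sinβ cosβ]
(For c' = 0 this reduces to FS = (γ'/γ_sat)·tanφ'/tanβ.)
γ' = 18.1 − 9.81 = 8.29 kN/m³
Numerator = 0.0 + 8.29·5.0·cos²9.6°·tan31.6° = 0.0 + 8.29·5.0·0.9722·0.6152 = 24.791 kPa
Denominator = 18.1·5.0·sin9.6°·cos9.6° = 18.1·5.0·0.1668·0.9860 = 14.881 kPa
FS = 24.791 / 14.881 = 1.666

FS = 1.67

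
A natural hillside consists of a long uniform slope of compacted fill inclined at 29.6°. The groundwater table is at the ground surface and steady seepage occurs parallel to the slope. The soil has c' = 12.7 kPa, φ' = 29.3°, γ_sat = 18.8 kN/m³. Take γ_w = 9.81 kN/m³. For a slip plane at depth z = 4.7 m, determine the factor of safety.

With seepage parallel to the slope and the water table at the surface, the effective normal stress on the slip plane uses the buoyant unit weight γ' = γ_sat − γ_w while the driving shear stress uses γ_sat:
FS = [c' + γ' z cos²β tanφ'] / [γ_sat z sinβ cosβ]
γ' = 18.8 − 9.81 = 8.99 kN/m³
Numerator = 12.7 + 8.99·4.7·cos²29.6°·tan29.3° = 12.7 + 8.99·4.7·0.7560·0.5612 = 30.626 kPa
Denominator = 18.8·4.7·sin29.6°·cos29.6° = 18.8·4.7·0.4939·0.8695 = 37.949 kPa
FS = 30.626 / 37.949 = 0.807

FS = 0.81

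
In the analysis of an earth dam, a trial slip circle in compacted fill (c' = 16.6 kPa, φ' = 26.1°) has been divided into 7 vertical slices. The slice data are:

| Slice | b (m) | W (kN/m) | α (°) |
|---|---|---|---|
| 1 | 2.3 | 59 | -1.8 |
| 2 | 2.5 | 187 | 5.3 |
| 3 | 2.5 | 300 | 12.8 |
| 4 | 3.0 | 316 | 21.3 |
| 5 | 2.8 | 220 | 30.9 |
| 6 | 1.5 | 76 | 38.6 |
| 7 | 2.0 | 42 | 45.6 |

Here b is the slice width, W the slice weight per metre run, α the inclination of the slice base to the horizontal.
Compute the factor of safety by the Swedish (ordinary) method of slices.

Ordinary method of slices: FS = Σ[c'·Δl_i + (W_i cosα_i)·tanφ'] / Σ W_i sinα_i, with Δl_i = b_i / cosα_i.
Slice 1: Δl = 2.3/cos(-1.8°) = 2.301 m; N'_1 = 59·cos(-1.8°) = 59.0; c'Δl = 38.20; W sinα = -1.9
Slice 2: Δl = 2.5/cos5.3° = 2.511 m; N'_2 = 187·cos5.3° = 186.2; c'Δl = 41.68; W sinα = 17.3
Slice 3: Δl = 2.5/cos12.8° = 2.564 m; N'_3 = 300·cos12.8° = 292.5; c'Δl = 42.56; W sinα = 66.5
Slice 4: Δl = 3.0/cos21.3° = 3.220 m; N'_4 = 316·cos21.3° = 294.4; c'Δl = 53.45; W sinα = 114.8
Slice 5: Δl = 2.8/cos30.9° = 3.263 m; N'_5 = 220·cos30.9° = 188.8; c'Δl = 54.17; W sinα = 113.0
Slice 6: Δl = 1.5/cos38.6° = 1.919 m; N'_6 = 76·cos38.6° = 59.4; c'Δl = 31.86; W sinα = 47.4
Slice 7: Δl = 2.0/cos45.6° = 2.859 m; N'_7 = 42·cos45.6° = 29.4; c'Δl = 47.45; W sinα = 30.0
Σc'Δl = 309.4 kN/m; ΣN' = 1109.7 kN/m; ΣW sinα = 387.1 kN/m
Resisting = 309.4 + 1109.7·tan26.1° = 309.4 + 543.6 = 853.0 kN/m
FS = 853.0 / 387.1 = 2.204

FS = 2.20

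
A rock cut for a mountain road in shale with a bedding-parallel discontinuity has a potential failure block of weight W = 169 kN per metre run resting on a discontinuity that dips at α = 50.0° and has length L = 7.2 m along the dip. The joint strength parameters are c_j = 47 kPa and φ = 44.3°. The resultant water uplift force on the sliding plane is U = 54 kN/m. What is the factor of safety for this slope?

FS = 3.03

Resolving the block weight along and normal to the plane and applying the Mohr–Coulomb strength on the joint:
N' = W cosα − U = 169·cos50.0° − 54 = 54.6 kN/m
Driving force T = W sinα = 169·sin50.0° = 129.5 kN/m
Resisting force R = c_j·L + N'·tanφ = 47·7.2 + 54.6·tan44.3° = 338.4 + 53.3 = 391.7 kN/m
FS = R / T = 391.7 / 129.5 = 3.026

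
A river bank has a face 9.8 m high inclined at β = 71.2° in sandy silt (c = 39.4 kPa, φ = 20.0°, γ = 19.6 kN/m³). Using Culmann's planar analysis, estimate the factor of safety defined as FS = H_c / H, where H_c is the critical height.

FS = 1.95

H_c = (4c/γ) · sinβ cosφ / [1 − cos(β − φ)]
    = (4·39.4/19.6) · sin71.2°·cos20.0° / [1 − cos51.2°]
    = 8.041 · 0.8896 / 0.3734 = 19.16 m
FS = H_c / H = 19.16 / 9.8 = 1.955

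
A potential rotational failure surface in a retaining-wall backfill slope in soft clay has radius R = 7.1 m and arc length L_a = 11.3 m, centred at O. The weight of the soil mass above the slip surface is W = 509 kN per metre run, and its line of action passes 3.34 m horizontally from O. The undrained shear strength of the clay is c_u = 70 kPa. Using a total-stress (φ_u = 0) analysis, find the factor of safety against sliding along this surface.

Taking moments about the centre O, the resisting moment is provided by the undrained shear strength acting along the arc:
M_R = c_u·L_a·R = 70·11.30·7.1 = 5616.1 kN·m/m
M_D = W·d = 509·3.34 = 1700.1 kN·m/m
FS = M_R / M_D = 5616.1 / 1700.1 = 3.303

FS = 3.30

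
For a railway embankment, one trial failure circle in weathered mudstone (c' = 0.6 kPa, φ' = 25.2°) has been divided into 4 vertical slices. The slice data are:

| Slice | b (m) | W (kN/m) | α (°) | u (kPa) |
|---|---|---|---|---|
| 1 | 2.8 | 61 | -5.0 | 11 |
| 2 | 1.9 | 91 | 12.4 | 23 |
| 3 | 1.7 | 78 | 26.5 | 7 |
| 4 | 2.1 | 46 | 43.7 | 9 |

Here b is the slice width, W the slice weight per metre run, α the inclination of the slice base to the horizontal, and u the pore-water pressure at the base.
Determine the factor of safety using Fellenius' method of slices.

FS = 0.87

Ordinary method of slices: FS = Σ[c'·Δl_i + (W_i cosα_i − u_i·Δl_i)·tanφ'] / Σ W_i sinα_i, with Δl_i = b_i / cosα_i.
Slice 1: Δl = 2.8/cos(-5.0°) = 2.811 m; N'_1 = 61·cos(-5.0°) − 11·2.811 = 29.9; c'Δl = 1.69; W sinα = -5.3
Slice 2: Δl = 1.9/cos12.4° = 1.945 m; N'_2 = 91·cos12.4° − 23·1.945 = 44.1; c'Δl = 1.17; W sinα = 19.5
Slice 3: Δl = 1.7/cos26.5° = 1.900 m; N'_3 = 78·cos26.5° − 7·1.900 = 56.5; c'Δl = 1.14; W sinα = 34.8
Slice 4: Δl = 2.1/cos43.7° = 2.905 m; N'_4 = 46·cos43.7° − 9·2.905 = 7.1; c'Δl = 1.74; W sinα = 31.8
Σc'Δl = 5.7 kN/m; ΣN' = 137.6 kN/m; ΣW sinα = 80.8 kN/m
Resisting = 5.7 + 137.6·tan25.2° = 5.7 + 64.8 = 70.5 kN/m
FS = 70.5 / 80.8 = 0.872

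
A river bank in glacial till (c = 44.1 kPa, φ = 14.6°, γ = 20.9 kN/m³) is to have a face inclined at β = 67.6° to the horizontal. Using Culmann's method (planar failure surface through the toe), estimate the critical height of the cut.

H_c = 18.96 m

Culmann's analysis gives the critical failure plane at α_cr = (β + φ)/2 = (67.6 + 14.6)/2 = 41.1°, and the critical height
H_c = (4c/γ) · sinβ cosφ / [1 − cos(β − φ)]
    = (4·44.1/20.9) · sin67.6°·cos14.6° / [1 − cos(53.0°)]
    = 8.440 · 0.9245·0.9677 / [1 − 0.6018]
    = 8.440 · 0.8947 / 0.3982
    = 18.96 m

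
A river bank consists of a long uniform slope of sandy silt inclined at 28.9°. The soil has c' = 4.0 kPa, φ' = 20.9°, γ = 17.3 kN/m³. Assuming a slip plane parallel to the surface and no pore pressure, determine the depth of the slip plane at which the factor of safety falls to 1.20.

z = 1.08 m

Setting FS = 1.20 in FS = [c' + γz cos²β tanφ'] / [γz sinβ cosβ] and solving for z:
z = c' / [γ cosβ (FS·sinβ − cosβ·tanφ')]
  = 4.0 / [17.3·cos28.9°·(1.20·sin28.9° − cos28.9°·tan20.9°)]
  = 4.0 / [17.3·0.8755·(1.20·0.4833 − 0.8755·0.3819)]
  = 4.0 / 3.7202 = 1.075 m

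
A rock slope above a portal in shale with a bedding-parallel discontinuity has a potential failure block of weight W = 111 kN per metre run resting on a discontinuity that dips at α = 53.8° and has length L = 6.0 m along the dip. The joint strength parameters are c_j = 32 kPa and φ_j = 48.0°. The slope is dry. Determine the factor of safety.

FS = 2.96

Resolving the block weight along and normal to the plane and applying the Mohr–Coulomb strength on the joint:
N' = W cosα = 111·cos53.8° = 65.6 kN/m
Driving force T = W sinα = 111·sin53.8° = 89.6 kN/m
Resisting force R = c_j·L + N'·tanφ_j = 32·6.0 + 65.6·tan48.0° = 192.0 + 72.8 = 264.8 kN/m
FS = R / T = 264.8 / 89.6 = 2.956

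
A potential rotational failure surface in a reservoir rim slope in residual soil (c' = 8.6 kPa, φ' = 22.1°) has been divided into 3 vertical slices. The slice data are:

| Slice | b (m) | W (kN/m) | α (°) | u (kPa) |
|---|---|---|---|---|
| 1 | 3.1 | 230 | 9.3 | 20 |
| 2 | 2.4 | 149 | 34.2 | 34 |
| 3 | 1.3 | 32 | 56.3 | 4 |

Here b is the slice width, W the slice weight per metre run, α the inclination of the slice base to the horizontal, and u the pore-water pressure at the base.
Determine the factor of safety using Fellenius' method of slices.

Ordinary method of slices: FS = Σ[c'·Δl_i + (W_i cosα_i − u_i·Δl_i)·tanφ'] / Σ W_i sinα_i, with Δl_i = b_i / cosα_i.
Slice 1: Δl = 3.1/cos9.3° = 3.141 m; N'_1 = 230·cos9.3° − 20·3.141 = 164.2; c'Δl = 27.02; W sinα = 37.2
Slice 2: Δl = 2.4/cos34.2° = 2.902 m; N'_2 = 149·cos34.2° − 34·2.902 = 24.6; c'Δl = 24.96; W sinα = 83.8
Slice 3: Δl = 1.3/cos56.3° = 2.343 m; N'_3 = 32·cos56.3° − 4·2.343 = 8.4; c'Δl = 20.15; W sinα = 26.6
Σc'Δl = 72.1 kN/m; ΣN' = 197.1 kN/m; ΣW sinα = 147.5 kN/m
Resisting = 72.1 + 197.1·tan22.1° = 72.1 + 80.0 = 152.2 kN/m
FS = 152.2 / 147.5 = 1.031

FS = 1.03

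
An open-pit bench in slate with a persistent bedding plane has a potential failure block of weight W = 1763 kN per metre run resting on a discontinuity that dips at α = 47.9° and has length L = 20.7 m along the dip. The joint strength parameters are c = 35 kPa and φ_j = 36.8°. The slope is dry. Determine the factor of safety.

FS = 1.23

Resolving the block weight along and normal to the plane and applying the Mohr–Coulomb strength on the joint:
N' = W cosα = 1763·cos47.9° = 1182.0 kN/m
Driving force T = W sinα = 1763·sin47.9° = 1308.1 kN/m
Resisting force R = c·L + N'·tanφ_j = 35·20.7 + 1182.0·tan36.8° = 724.5 + 884.2 = 1608.7 kN/m
FS = R / T = 1608.7 / 1308.1 = 1.230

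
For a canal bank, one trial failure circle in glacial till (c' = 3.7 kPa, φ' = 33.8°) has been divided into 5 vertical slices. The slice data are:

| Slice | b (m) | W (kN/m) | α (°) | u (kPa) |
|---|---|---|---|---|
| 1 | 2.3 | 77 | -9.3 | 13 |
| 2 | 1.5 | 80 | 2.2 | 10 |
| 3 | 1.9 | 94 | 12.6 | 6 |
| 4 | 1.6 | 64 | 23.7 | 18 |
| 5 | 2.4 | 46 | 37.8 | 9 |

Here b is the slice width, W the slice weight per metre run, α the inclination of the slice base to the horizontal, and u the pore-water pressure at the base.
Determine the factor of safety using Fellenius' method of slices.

Ordinary method of slices: FS = Σ[c'·Δl_i + (W_i cosα_i − u_i·Δl_i)·tanφ'] / Σ W_i sinα_i, with Δl_i = b_i / cosα_i.
Slice 1: Δl = 2.3/cos(-9.3°) = 2.331 m; N'_1 = 77·cos(-9.3°) − 13·2.331 = 45.7; c'Δl = 8.62; W sinα = -12.4
Slice 2: Δl = 1.5/cos2.2° = 1.501 m; N'_2 = 80·cos2.2° − 10·1.501 = 64.9; c'Δl = 5.55; W sinα = 3.1
Slice 3: Δl = 1.9/cos12.6° = 1.947 m; N'_3 = 94·cos12.6° − 6·1.947 = 80.1; c'Δl = 7.20; W sinα = 20.5
Slice 4: Δl = 1.6/cos23.7° = 1.747 m; N'_4 = 64·cos23.7° − 18·1.747 = 27.1; c'Δl = 6.47; W sinα = 25.7
Slice 5: Δl = 2.4/cos37.8° = 3.037 m; N'_5 = 46·cos37.8° − 9·3.037 = 9.0; c'Δl = 11.24; W sinα = 28.2
Σc'Δl = 39.1 kN/m; ΣN' = 226.8 kN/m; ΣW sinα = 65.1 kN/m
Resisting = 39.1 + 226.8·tan33.8° = 39.1 + 151.9 = 190.9 kN/m
FS = 190.9 / 65.1 = 2.935

FS = 2.94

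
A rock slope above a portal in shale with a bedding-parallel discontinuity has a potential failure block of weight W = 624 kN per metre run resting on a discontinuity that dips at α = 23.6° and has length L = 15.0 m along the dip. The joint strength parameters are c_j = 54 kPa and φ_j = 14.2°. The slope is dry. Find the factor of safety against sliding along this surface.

FS = 3.82

Resolving the block weight along and normal to the plane and applying the Mohr–Coulomb strength on the joint:
N' = W cosα = 624·cos23.6° = 571.8 kN/m
Driving force T = W sinα = 624·sin23.6° = 249.8 kN/m
Resisting force R = c_j·L + N'·tanφ_j = 54·15.0 + 571.8·tan14.2° = 810.0 + 144.7 = 954.7 kN/m
FS = R / T = 954.7 / 249.8 = 3.822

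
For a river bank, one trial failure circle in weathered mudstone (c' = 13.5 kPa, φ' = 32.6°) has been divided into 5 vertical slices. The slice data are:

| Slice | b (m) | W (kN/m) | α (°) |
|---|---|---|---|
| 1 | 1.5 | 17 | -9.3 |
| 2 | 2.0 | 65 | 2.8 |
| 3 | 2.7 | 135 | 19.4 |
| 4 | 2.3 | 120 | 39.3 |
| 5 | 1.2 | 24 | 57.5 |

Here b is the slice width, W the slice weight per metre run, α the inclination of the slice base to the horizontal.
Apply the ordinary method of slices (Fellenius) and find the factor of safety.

FS = 2.53

Ordinary method of slices: FS = Σ[c'·Δl_i + (W_i cosα_i)·tanφ'] / Σ W_i sinα_i, with Δl_i = b_i / cosα_i.
Slice 1: Δl = 1.5/cos(-9.3°) = 1.520 m; N'_1 = 17·cos(-9.3°) = 16.8; c'Δl = 20.52; W sinα = -2.7
Slice 2: Δl = 2.0/cos2.8° = 2.002 m; N'_2 = 65·cos2.8° = 64.9; c'Δl = 27.03; W sinα = 3.2
Slice 3: Δl = 2.7/cos19.4° = 2.863 m; N'_3 = 135·cos19.4° = 127.3; c'Δl = 38.64; W sinα = 44.8
Slice 4: Δl = 2.3/cos39.3° = 2.972 m; N'_4 = 120·cos39.3° = 92.9; c'Δl = 40.12; W sinα = 76.0
Slice 5: Δl = 1.2/cos57.5° = 2.233 m; N'_5 = 24·cos57.5° = 12.9; c'Δl = 30.15; W sinα = 20.2
Σc'Δl = 156.5 kN/m; ΣN' = 314.8 kN/m; ΣW sinα = 141.5 kN/m
Resisting = 156.5 + 314.8·tan32.6° = 156.5 + 201.3 = 357.8 kN/m
FS = 357.8 / 141.5 = 2.528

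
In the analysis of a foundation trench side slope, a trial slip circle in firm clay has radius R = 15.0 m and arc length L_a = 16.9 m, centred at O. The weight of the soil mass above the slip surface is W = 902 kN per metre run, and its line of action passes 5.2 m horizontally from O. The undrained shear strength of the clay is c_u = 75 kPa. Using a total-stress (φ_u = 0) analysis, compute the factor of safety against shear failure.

FS = 4.05

Taking moments about the centre O, the resisting moment is provided by the undrained shear strength acting along the arc:
M_R = c_u·L_a·R = 75·16.90·15.0 = 19012.5 kN·m/m
M_D = W·d = 902·5.2 = 4690.4 kN·m/m
FS = M_R / M_D = 19012.5 / 4690.4 = 4.053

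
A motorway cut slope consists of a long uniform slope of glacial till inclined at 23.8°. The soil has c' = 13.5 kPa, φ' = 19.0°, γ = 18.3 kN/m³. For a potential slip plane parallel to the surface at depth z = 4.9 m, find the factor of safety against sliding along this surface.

FS = 1.19

For an infinite slope with a slip plane parallel to the surface (no pore pressure): FS = [c' + γz cos²β tanφ'] / [γz sinβ cosβ].
γz = 18.3·4.9 = 89.67 kN/m²
Numerator = 13.5 + 89.67·cos²23.8°·tan19.0° = 13.5 + 89.67·0.8372·0.3443 = 39.348 kPa
Denominator = 89.67·sin23.8°·cos23.8° = 89.67·0.4035·0.9150 = 33.109 kPa
FS = 39.348 / 33.109 = 1.188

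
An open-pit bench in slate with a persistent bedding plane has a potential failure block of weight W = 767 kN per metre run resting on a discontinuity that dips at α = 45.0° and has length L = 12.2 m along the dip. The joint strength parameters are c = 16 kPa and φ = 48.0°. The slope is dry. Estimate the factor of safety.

Resolving the block weight along and normal to the plane and applying the Mohr–Coulomb strength on the joint:
N' = W cosα = 767·cos45.0° = 542.4 kN/m
Driving force T = W sinα = 767·sin45.0° = 542.4 kN/m
Resisting force R = c·L + N'·tanφ = 16·12.2 + 542.4·tan48.0° = 195.2 + 602.3 = 797.5 kN/m
FS = R / T = 797.5 / 542.4 = 1.471

FS = 1.47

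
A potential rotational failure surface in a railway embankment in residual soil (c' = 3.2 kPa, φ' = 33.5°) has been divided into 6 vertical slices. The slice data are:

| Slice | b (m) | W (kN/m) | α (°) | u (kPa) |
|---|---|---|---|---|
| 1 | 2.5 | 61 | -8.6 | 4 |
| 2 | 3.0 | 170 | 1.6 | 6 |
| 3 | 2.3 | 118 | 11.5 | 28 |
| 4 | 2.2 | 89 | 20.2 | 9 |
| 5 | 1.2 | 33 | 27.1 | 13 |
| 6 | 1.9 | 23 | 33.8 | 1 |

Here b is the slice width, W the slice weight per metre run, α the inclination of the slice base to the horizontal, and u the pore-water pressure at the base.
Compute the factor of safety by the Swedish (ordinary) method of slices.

FS = 3.49

Ordinary method of slices: FS = Σ[c'·Δl_i + (W_i cosα_i − u_i·Δl_i)·tanφ'] / Σ W_i sinα_i, with Δl_i = b_i / cosα_i.
Slice 1: Δl = 2.5/cos(-8.6°) = 2.528 m; N'_1 = 61·cos(-8.6°) − 4·2.528 = 50.2; c'Δl = 8.09; W sinα = -9.1
Slice 2: Δl = 3.0/cos1.6° = 3.001 m; N'_2 = 170·cos1.6° − 6·3.001 = 151.9; c'Δl = 9.60; W sinα = 4.7
Slice 3: Δl = 2.3/cos11.5° = 2.347 m; N'_3 = 118·cos11.5° − 28·2.347 = 49.9; c'Δl = 7.51; W sinα = 23.5
Slice 4: Δl = 2.2/cos20.2° = 2.344 m; N'_4 = 89·cos20.2° − 9·2.344 = 62.4; c'Δl = 7.50; W sinα = 30.7
Slice 5: Δl = 1.2/cos27.1° = 1.348 m; N'_5 = 33·cos27.1° − 13·1.348 = 11.9; c'Δl = 4.31; W sinα = 15.0
Slice 6: Δl = 1.9/cos33.8° = 2.286 m; N'_6 = 23·cos33.8° − 1·2.286 = 16.8; c'Δl = 7.32; W sinα = 12.8
Σc'Δl = 44.3 kN/m; ΣN' = 343.1 kN/m; ΣW sinα = 77.7 kN/m
Resisting = 44.3 + 343.1·tan33.5° = 44.3 + 227.1 = 271.5 kN/m
FS = 271.5 / 77.7 = 3.493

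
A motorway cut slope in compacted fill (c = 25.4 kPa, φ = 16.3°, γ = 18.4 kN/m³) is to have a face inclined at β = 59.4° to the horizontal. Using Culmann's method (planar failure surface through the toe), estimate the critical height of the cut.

H_c = 16.91 m

Culmann's analysis gives the critical failure plane at α_cr = (β + φ)/2 = (59.4 + 16.3)/2 = 37.9°, and the critical height
H_c = (4c/γ) · sinβ cosφ / [1 − cos(β − φ)]
    = (4·25.4/18.4) · sin59.4°·cos16.3° / [1 − cos(43.1°)]
    = 5.522 · 0.8607·0.9598 / [1 − 0.7302]
    = 5.522 · 0.8261 / 0.2698
    = 16.91 m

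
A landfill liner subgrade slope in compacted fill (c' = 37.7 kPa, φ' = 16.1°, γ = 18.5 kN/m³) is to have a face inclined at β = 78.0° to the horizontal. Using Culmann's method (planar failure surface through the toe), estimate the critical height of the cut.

H_c = 14.48 m

Culmann's analysis gives the critical failure plane at α_cr = (β + φ')/2 = (78.0 + 16.1)/2 = 47.0°, and the critical height
H_c = (4c'/γ) · sinβ cosφ' / [1 − cos(β − φ')]
    = (4·37.7/18.5) · sin78.0°·cos16.1° / [1 − cos(61.9°)]
    = 8.151 · 0.9781·0.9608 / [1 − 0.4710]
    = 8.151 · 0.9398 / 0.5290
    = 14.48 m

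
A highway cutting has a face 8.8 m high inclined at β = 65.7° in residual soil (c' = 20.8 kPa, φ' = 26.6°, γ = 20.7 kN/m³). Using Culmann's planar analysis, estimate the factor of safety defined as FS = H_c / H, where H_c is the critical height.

H_c = (4c'/γ) · sinβ cosφ' / [1 − cos(β − φ')]
    = (4·20.8/20.7) · sin65.7°·cos26.6° / [1 − cos39.1°]
    = 4.019 · 0.8149 / 0.2240 = 14.63 m
FS = H_c / H = 14.63 / 8.8 = 1.662

FS = 1.66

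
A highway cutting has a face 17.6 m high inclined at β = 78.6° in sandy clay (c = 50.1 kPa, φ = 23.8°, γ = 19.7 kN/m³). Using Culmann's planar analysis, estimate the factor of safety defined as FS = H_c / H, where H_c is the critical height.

FS = 1.22

H_c = (4c/γ) · sinβ cosφ / [1 − cos(β − φ)]
    = (4·50.1/19.7) · sin78.6°·cos23.8° / [1 − cos54.8°]
    = 10.173 · 0.8969 / 0.4236 = 21.54 m
FS = H_c / H = 21.54 / 17.6 = 1.224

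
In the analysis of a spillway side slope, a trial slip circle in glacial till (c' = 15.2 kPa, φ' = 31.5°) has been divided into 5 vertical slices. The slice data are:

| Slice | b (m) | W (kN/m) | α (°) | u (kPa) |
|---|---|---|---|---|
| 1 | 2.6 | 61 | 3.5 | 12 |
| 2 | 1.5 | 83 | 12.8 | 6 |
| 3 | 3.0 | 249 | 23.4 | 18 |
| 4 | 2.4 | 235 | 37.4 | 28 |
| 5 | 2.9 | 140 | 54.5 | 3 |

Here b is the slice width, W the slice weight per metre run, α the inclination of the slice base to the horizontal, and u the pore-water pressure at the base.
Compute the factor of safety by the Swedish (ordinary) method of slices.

FS = 1.33

Ordinary method of slices: FS = Σ[c'·Δl_i + (W_i cosα_i − u_i·Δl_i)·tanφ'] / Σ W_i sinα_i, with Δl_i = b_i / cosα_i.
Slice 1: Δl = 2.6/cos3.5° = 2.605 m; N'_1 = 61·cos3.5° − 12·2.605 = 29.6; c'Δl = 39.59; W sinα = 3.7
Slice 2: Δl = 1.5/cos12.8° = 1.538 m; N'_2 = 83·cos12.8° − 6·1.538 = 71.7; c'Δl = 23.38; W sinα = 18.4
Slice 3: Δl = 3.0/cos23.4° = 3.269 m; N'_3 = 249·cos23.4° − 18·3.269 = 169.7; c'Δl = 49.69; W sinα = 98.9
Slice 4: Δl = 2.4/cos37.4° = 3.021 m; N'_4 = 235·cos37.4° − 28·3.021 = 102.1; c'Δl = 45.92; W sinα = 142.7
Slice 5: Δl = 2.9/cos54.5° = 4.994 m; N'_5 = 140·cos54.5° − 3·4.994 = 66.3; c'Δl = 75.91; W sinα = 114.0
Σc'Δl = 234.5 kN/m; ΣN' = 439.4 kN/m; ΣW sinα = 377.7 kN/m
Resisting = 234.5 + 439.4·tan31.5° = 234.5 + 269.3 = 503.8 kN/m
FS = 503.8 / 377.7 = 1.334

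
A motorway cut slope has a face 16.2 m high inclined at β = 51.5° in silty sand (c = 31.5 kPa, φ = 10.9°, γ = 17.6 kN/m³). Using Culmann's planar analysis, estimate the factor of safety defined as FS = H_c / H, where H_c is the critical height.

FS = 1.41

H_c = (4c/γ) · sinβ cosφ / [1 − cos(β − φ)]
    = (4·31.5/17.6) · sin51.5°·cos10.9° / [1 − cos40.6°]
    = 7.159 · 0.7685 / 0.2407 = 22.85 m
FS = H_c / H = 22.85 / 16.2 = 1.411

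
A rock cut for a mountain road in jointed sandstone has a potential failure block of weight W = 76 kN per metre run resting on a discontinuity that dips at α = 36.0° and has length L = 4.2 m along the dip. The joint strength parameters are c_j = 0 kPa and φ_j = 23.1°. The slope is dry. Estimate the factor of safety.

FS = 0.59

Resolving the block weight along and normal to the plane and applying the Mohr–Coulomb strength on the joint:
N' = W cosα = 76·cos36.0° = 61.5 kN/m
Driving force T = W sinα = 76·sin36.0° = 44.7 kN/m
Resisting force R = c_j·L + N'·tanφ_j = 0·4.2 + 61.5·tan23.1° = 0.0 + 26.2 = 26.2 kN/m
FS = R / T = 26.2 / 44.7 = 0.587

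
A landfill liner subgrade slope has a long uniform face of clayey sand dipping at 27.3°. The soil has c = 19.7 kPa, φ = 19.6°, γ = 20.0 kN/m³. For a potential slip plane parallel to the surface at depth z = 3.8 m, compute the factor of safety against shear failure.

FS = 1.33

For an infinite slope with a slip plane parallel to the surface (no pore pressure): FS = [c + γz cos²β tanφ] / [γz sinβ cosβ].
γz = 20.0·3.8 = 76.00 kN/m²
Numerator = 19.7 + 76.00·cos²27.3°·tan19.6° = 19.7 + 76.00·0.7896·0.3561 = 41.070 kPa
Denominator = 76.00·sin27.3°·cos27.3° = 76.00·0.4586·0.8886 = 30.975 kPa
FS = 41.070 / 30.975 = 1.326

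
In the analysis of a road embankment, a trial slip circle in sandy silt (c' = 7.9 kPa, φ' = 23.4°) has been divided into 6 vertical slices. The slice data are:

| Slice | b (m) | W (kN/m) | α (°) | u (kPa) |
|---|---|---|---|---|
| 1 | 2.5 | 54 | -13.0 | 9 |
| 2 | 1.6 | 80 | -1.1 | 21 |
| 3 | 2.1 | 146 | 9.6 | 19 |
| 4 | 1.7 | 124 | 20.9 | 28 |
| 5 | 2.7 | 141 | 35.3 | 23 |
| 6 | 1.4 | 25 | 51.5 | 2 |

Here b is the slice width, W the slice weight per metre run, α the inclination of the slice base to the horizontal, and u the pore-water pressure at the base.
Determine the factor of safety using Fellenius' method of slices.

FS = 1.51

Ordinary method of slices: FS = Σ[c'·Δl_i + (W_i cosα_i − u_i·Δl_i)·tanφ'] / Σ W_i sinα_i, with Δl_i = b_i / cosα_i.
Slice 1: Δl = 2.5/cos(-13.0°) = 2.566 m; N'_1 = 54·cos(-13.0°) − 9·2.566 = 29.5; c'Δl = 20.27; W sinα = -12.1
Slice 2: Δl = 1.6/cos(-1.1°) = 1.600 m; N'_2 = 80·cos(-1.1°) − 21·1.600 = 46.4; c'Δl = 12.64; W sinα = -1.5
Slice 3: Δl = 2.1/cos9.6° = 2.130 m; N'_3 = 146·cos9.6° − 19·2.130 = 103.5; c'Δl = 16.83; W sinα = 24.3
Slice 4: Δl = 1.7/cos20.9° = 1.820 m; N'_4 = 124·cos20.9° − 28·1.820 = 64.9; c'Δl = 14.38; W sinα = 44.2
Slice 5: Δl = 2.7/cos35.3° = 3.308 m; N'_5 = 141·cos35.3° − 23·3.308 = 39.0; c'Δl = 26.14; W sinα = 81.5
Slice 6: Δl = 1.4/cos51.5° = 2.249 m; N'_6 = 25·cos51.5° − 2·2.249 = 11.1; c'Δl = 17.77; W sinα = 19.6
Σc'Δl = 108.0 kN/m; ΣN' = 294.3 kN/m; ΣW sinα = 155.9 kN/m
Resisting = 108.0 + 294.3·tan23.4° = 108.0 + 127.4 = 235.4 kN/m
FS = 235.4 / 155.9 = 1.509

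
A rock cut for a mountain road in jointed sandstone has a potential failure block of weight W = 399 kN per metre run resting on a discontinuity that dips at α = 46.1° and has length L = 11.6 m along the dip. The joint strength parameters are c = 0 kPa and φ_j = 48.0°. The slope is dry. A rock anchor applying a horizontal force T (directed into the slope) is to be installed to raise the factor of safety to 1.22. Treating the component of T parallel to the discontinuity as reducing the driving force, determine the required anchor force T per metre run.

Resolving forces along and normal to the sliding plane, with the horizontal anchor force T adding T·sinα to the effective normal force and T·cosα acting up the plane against the driving force:
FS = [cL + (W cosα + T sinα) tanφ_j] / [W sinα − T cosα]
Without the anchor: N' = 276.7 kN/m, driving T_d = 287.5 kN/m, resisting R = 0·11.6 + 276.7·tan48.0° = 307.3 kN/m, FS = 1.07.
Setting FS = 1.22 and solving for T:
1.22·(287.5 − T cos46.1°) = 307.3 + T sin46.1°·tan48.0°
T·(sin46.1°·tan48.0° + 1.22·cos46.1°) = 1.22·287.5 − 307.3
T·(0.7206·1.1106 + 1.22·0.6934) = 350.7 − 307.3 = 43.5
T·1.6462 = 43.5
T = 26.4 kN/m

T = 26 kN/m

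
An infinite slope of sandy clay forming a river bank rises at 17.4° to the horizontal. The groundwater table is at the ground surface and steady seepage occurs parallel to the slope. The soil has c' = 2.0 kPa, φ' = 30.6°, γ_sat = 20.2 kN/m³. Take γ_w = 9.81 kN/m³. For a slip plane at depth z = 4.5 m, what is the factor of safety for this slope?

With seepage parallel to the slope and the water table at the surface, the effective normal stress on the slip plane uses the buoyant unit weight γ' = γ_sat − γ_w while the driving shear stress uses γ_sat:
FS = [c' + γ' z cos²β tanφ'] / [γ_sat z sinβ cosβ]
γ' = 20.2 − 9.81 = 10.39 kN/m³
Numerator = 2.0 + 10.39·4.5·cos²17.4°·tan30.6° = 2.0 + 10.39·4.5·0.9106·0.5914 = 27.178 kPa
Denominator = 20.2·4.5·sin17.4°·cos17.4° = 20.2·4.5·0.2990·0.9542 = 25.939 kPa
FS = 27.178 / 25.939 = 1.048

FS = 1.05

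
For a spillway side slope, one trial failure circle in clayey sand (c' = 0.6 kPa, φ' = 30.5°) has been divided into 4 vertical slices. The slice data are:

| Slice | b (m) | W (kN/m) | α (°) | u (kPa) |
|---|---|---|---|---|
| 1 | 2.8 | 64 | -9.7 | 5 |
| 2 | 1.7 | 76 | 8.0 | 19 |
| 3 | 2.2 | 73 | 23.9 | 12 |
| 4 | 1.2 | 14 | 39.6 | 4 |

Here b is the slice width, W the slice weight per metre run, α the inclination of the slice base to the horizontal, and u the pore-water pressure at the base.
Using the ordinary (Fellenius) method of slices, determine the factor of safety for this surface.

FS = 2.19

Ordinary method of slices: FS = Σ[c'·Δl_i + (W_i cosα_i − u_i·Δl_i)·tanφ'] / Σ W_i sinα_i, with Δl_i = b_i / cosα_i.
Slice 1: Δl = 2.8/cos(-9.7°) = 2.841 m; N'_1 = 64·cos(-9.7°) − 5·2.841 = 48.9; c'Δl = 1.70; W sinα = -10.8
Slice 2: Δl = 1.7/cos8.0° = 1.717 m; N'_2 = 76·cos8.0° − 19·1.717 = 42.6; c'Δl = 1.03; W sinα = 10.6
Slice 3: Δl = 2.2/cos23.9° = 2.406 m; N'_3 = 73·cos23.9° − 12·2.406 = 37.9; c'Δl = 1.44; W sinα = 29.6
Slice 4: Δl = 1.2/cos39.6° = 1.557 m; N'_4 = 14·cos39.6° − 4·1.557 = 4.6; c'Δl = 0.93; W sinα = 8.9
Σc'Δl = 5.1 kN/m; ΣN' = 133.9 kN/m; ΣW sinα = 38.3 kN/m
Resisting = 5.1 + 133.9·tan30.5° = 5.1 + 78.9 = 84.0 kN/m
FS = 84.0 / 38.3 = 2.194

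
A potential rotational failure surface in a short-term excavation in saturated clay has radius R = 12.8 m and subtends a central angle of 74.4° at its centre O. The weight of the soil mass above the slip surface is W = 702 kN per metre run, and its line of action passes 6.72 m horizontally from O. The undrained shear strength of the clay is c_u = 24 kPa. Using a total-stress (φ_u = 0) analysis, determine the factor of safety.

Taking moments about the centre O, the resisting moment is provided by the undrained shear strength acting along the arc:
Arc length L_a = R·θ = 12.8·(74.4°·π/180) = 12.8·1.2985 = 16.62 m
M_R = c_u·L_a·R = 24·16.62·12.8 = 5106.0 kN·m/m
M_D = W·d = 702·6.72 = 4717.4 kN·m/m
FS = M_R / M_D = 5106.0 / 4717.4 = 1.082

FS = 1.08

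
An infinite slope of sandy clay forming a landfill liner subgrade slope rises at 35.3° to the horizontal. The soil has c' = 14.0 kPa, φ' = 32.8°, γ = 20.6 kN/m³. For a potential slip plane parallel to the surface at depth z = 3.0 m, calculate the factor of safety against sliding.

FS = 1.39

For an infinite slope with a slip plane parallel to the surface (no pore pressure): FS = [c' + γz cos²β tanφ'] / [γz sinβ cosβ].
γz = 20.6·3.0 = 61.80 kN/m²
Numerator = 14.0 + 61.80·cos²35.3°·tan32.8° = 14.0 + 61.80·0.6661·0.6445 = 40.528 kPa
Denominator = 61.80·sin35.3°·cos35.3° = 61.80·0.5779·0.8161 = 29.146 kPa
FS = 40.528 / 29.146 = 1.391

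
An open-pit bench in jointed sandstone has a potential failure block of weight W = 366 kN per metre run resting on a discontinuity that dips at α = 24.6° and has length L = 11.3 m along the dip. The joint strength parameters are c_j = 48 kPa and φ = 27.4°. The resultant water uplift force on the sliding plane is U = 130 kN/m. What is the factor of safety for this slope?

FS = 4.25

Resolving the block weight along and normal to the plane and applying the Mohr–Coulomb strength on the joint:
N' = W cosα − U = 366·cos24.6° − 130 = 202.8 kN/m
Driving force T = W sinα = 366·sin24.6° = 152.4 kN/m
Resisting force R = c_j·L + N'·tanφ = 48·11.3 + 202.8·tan27.4° = 542.4 + 105.1 = 647.5 kN/m
FS = R / T = 647.5 / 152.4 = 4.250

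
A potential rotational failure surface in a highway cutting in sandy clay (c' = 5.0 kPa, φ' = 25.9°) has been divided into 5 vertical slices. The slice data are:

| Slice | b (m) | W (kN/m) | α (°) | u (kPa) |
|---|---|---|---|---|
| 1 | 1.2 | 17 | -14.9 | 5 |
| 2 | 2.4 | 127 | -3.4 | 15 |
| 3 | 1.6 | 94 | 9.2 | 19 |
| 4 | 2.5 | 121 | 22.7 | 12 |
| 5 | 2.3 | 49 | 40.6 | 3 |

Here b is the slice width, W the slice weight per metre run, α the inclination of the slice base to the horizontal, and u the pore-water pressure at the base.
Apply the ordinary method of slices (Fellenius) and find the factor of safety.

Ordinary method of slices: FS = Σ[c'·Δl_i + (W_i cosα_i − u_i·Δl_i)·tanφ'] / Σ W_i sinα_i, with Δl_i = b_i / cosα_i.
Slice 1: Δl = 1.2/cos(-14.9°) = 1.242 m; N'_1 = 17·cos(-14.9°) − 5·1.242 = 10.2; c'Δl = 6.21; W sinα = -4.4
Slice 2: Δl = 2.4/cos(-3.4°) = 2.404 m; N'_2 = 127·cos(-3.4°) − 15·2.404 = 90.7; c'Δl = 12.02; W sinα = -7.5
Slice 3: Δl = 1.6/cos9.2° = 1.621 m; N'_3 = 94·cos9.2° − 19·1.621 = 62.0; c'Δl = 8.10; W sinα = 15.0
Slice 4: Δl = 2.5/cos22.7° = 2.710 m; N'_4 = 121·cos22.7° − 12·2.710 = 79.1; c'Δl = 13.55; W sinα = 46.7
Slice 5: Δl = 2.3/cos40.6° = 3.029 m; N'_5 = 49·cos40.6° − 3·3.029 = 28.1; c'Δl = 15.15; W sinα = 31.9
Σc'Δl = 55.0 kN/m; ΣN' = 270.2 kN/m; ΣW sinα = 81.7 kN/m
Resisting = 55.0 + 270.2·tan25.9° = 55.0 + 131.2 = 186.2 kN/m
FS = 186.2 / 81.7 = 2.279

FS = 2.28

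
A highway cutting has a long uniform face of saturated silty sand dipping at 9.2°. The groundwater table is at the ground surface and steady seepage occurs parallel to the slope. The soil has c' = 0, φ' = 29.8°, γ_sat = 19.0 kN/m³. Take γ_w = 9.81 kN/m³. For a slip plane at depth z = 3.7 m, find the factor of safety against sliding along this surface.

With seepage parallel to the slope and the water table at the surface, the effective normal stress on the slip plane uses the buoyant unit weight γ' = γ_sat − γ_w while the driving shear stress uses γ_sat:
FS = [c' + γ' z cos²β tanφ'] / [γ_sat z sinβ cosβ]
(For c' = 0 this reduces to FS = (γ'/γ_sat)·tanφ'/tanβ.)
γ' = 19.0 − 9.81 = 9.19 kN/m³
Numerator = 0.0 + 9.19·3.7·cos²9.2°·tan29.8° = 0.0 + 9.19·3.7·0.9744·0.5727 = 18.976 kPa
Denominator = 19.0·3.7·sin9.2°·cos9.2° = 19.0·3.7·0.1599·0.9871 = 11.095 kPa
FS = 18.976 / 11.095 = 1.710

FS = 1.71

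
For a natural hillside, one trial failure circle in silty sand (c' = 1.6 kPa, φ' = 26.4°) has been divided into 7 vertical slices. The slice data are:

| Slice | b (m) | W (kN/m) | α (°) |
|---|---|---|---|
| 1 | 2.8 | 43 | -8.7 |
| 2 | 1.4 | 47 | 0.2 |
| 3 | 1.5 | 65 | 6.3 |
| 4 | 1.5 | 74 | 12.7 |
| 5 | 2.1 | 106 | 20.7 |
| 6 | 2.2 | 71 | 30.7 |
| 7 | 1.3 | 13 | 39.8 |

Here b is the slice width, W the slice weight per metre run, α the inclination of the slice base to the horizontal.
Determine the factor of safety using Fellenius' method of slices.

Ordinary method of slices: FS = Σ[c'·Δl_i + (W_i cosα_i)·tanφ'] / Σ W_i sinα_i, with Δl_i = b_i / cosα_i.
Slice 1: Δl = 2.8/cos(-8.7°) = 2.833 m; N'_1 = 43·cos(-8.7°) = 42.5; c'Δl = 4.53; W sinα = -6.5
Slice 2: Δl = 1.4/cos0.2° = 1.400 m; N'_2 = 47·cos0.2° = 47.0; c'Δl = 2.24; W sinα = 0.2
Slice 3: Δl = 1.5/cos6.3° = 1.509 m; N'_3 = 65·cos6.3° = 64.6; c'Δl = 2.41; W sinα = 7.1
Slice 4: Δl = 1.5/cos12.7° = 1.538 m; N'_4 = 74·cos12.7° = 72.2; c'Δl = 2.46; W sinα = 16.3
Slice 5: Δl = 2.1/cos20.7° = 2.245 m; N'_5 = 106·cos20.7° = 99.2; c'Δl = 3.59; W sinα = 37.5
Slice 6: Δl = 2.2/cos30.7° = 2.559 m; N'_6 = 71·cos30.7° = 61.0; c'Δl = 4.09; W sinα = 36.2
Slice 7: Δl = 1.3/cos39.8° = 1.692 m; N'_7 = 13·cos39.8° = 10.0; c'Δl = 2.71; W sinα = 8.3
Σc'Δl = 22.0 kN/m; ΣN' = 396.5 kN/m; ΣW sinα = 99.1 kN/m
Resisting = 22.0 + 396.5·tan26.4° = 22.0 + 196.8 = 218.9 kN/m
FS = 218.9 / 99.1 = 2.209

FS = 2.21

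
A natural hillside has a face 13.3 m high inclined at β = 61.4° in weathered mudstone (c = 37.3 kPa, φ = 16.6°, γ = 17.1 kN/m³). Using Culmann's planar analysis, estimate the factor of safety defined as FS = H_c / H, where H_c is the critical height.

FS = 1.90

H_c = (4c/γ) · sinβ cosφ / [1 − cos(β − φ)]
    = (4·37.3/17.1) · sin61.4°·cos16.6° / [1 − cos44.8°]
    = 8.725 · 0.8414 / 0.2904 = 25.28 m
FS = H_c / H = 25.28 / 13.3 = 1.901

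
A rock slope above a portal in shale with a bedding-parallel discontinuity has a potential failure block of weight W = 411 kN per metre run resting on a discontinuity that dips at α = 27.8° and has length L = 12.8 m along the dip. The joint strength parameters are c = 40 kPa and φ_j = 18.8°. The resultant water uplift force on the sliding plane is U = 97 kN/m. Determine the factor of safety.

Resolving the block weight along and normal to the plane and applying the Mohr–Coulomb strength on the joint:
N' = W cosα − U = 411·cos27.8° − 97 = 266.6 kN/m
Driving force T = W sinα = 411·sin27.8° = 191.7 kN/m
Resisting force R = c·L + N'·tanφ_j = 40·12.8 + 266.6·tan18.8° = 512.0 + 90.7 = 602.7 kN/m
FS = R / T = 602.7 / 191.7 = 3.144

FS = 3.14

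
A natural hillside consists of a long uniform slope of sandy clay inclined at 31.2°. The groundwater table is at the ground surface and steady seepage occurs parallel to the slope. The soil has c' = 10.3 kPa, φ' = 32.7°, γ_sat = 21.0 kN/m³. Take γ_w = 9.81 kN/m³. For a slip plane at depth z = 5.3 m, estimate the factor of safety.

FS = 0.77

With seepage parallel to the slope and the water table at the surface, the effective normal stress on the slip plane uses the buoyant unit weight γ' = γ_sat − γ_w while the driving shear stress uses γ_sat:
FS = [c' + γ' z cos²β tanφ'] / [γ_sat z sinβ cosβ]
γ' = 21.0 − 9.81 = 11.19 kN/m³
Numerator = 10.3 + 11.19·5.3·cos²31.2°·tan32.7° = 10.3 + 11.19·5.3·0.7316·0.6420 = 38.157 kPa
Denominator = 21.0·5.3·sin31.2°·cos31.2° = 21.0·5.3·0.5180·0.8554 = 49.317 kPa
FS = 38.157 / 49.317 = 0.774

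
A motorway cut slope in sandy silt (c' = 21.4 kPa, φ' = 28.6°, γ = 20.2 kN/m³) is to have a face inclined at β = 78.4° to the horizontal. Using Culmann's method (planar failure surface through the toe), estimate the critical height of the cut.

H_c = 10.28 m

Culmann's analysis gives the critical failure plane at α_cr = (β + φ')/2 = (78.4 + 28.6)/2 = 53.5°, and the critical height
H_c = (4c'/γ) · sinβ cosφ' / [1 − cos(β − φ')]
    = (4·21.4/20.2) · sin78.4°·cos28.6° / [1 − cos(49.8°)]
    = 4.238 · 0.9796·0.8780 / [1 − 0.6455]
    = 4.238 · 0.8601 / 0.3545
    = 10.28 m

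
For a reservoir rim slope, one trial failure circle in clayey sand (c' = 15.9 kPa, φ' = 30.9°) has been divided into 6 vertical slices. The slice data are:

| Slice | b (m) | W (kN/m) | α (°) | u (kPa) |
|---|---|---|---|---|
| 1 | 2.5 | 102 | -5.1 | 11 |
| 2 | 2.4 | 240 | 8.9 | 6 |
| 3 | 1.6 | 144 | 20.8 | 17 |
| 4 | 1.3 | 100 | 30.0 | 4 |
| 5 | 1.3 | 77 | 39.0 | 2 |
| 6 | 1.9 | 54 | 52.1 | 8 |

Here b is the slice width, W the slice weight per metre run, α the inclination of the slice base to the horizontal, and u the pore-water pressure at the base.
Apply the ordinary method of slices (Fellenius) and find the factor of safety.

Ordinary method of slices: FS = Σ[c'·Δl_i + (W_i cosα_i − u_i·Δl_i)·tanφ'] / Σ W_i sinα_i, with Δl_i = b_i / cosα_i.
Slice 1: Δl = 2.5/cos(-5.1°) = 2.510 m; N'_1 = 102·cos(-5.1°) − 11·2.510 = 74.0; c'Δl = 39.91; W sinα = -9.1
Slice 2: Δl = 2.4/cos8.9° = 2.429 m; N'_2 = 240·cos8.9° − 6·2.429 = 222.5; c'Δl = 38.63; W sinα = 37.1
Slice 3: Δl = 1.6/cos20.8° = 1.712 m; N'_3 = 144·cos20.8° − 17·1.712 = 105.5; c'Δl = 27.21; W sinα = 51.1
Slice 4: Δl = 1.3/cos30.0° = 1.501 m; N'_4 = 100·cos30.0° − 4·1.501 = 80.6; c'Δl = 23.87; W sinα = 50.0
Slice 5: Δl = 1.3/cos39.0° = 1.673 m; N'_5 = 77·cos39.0° − 2·1.673 = 56.5; c'Δl = 26.60; W sinα = 48.5
Slice 6: Δl = 1.9/cos52.1° = 3.093 m; N'_6 = 54·cos52.1° − 8·3.093 = 8.4; c'Δl = 49.18; W sinα = 42.6
Σc'Δl = 205.4 kN/m; ΣN' = 547.6 kN/m; ΣW sinα = 220.3 kN/m
Resisting = 205.4 + 547.6·tan30.9° = 205.4 + 327.7 = 533.1 kN/m
FS = 533.1 / 220.3 = 2.420

FS = 2.42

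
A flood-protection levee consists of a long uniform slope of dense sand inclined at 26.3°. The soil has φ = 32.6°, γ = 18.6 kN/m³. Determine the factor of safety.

FS = 1.29

For a dry cohesionless infinite slope the factor of safety is FS = tanφ / tanβ.
FS = tan32.6° / tan26.3° = 0.6395 / 0.4942 = 1.294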